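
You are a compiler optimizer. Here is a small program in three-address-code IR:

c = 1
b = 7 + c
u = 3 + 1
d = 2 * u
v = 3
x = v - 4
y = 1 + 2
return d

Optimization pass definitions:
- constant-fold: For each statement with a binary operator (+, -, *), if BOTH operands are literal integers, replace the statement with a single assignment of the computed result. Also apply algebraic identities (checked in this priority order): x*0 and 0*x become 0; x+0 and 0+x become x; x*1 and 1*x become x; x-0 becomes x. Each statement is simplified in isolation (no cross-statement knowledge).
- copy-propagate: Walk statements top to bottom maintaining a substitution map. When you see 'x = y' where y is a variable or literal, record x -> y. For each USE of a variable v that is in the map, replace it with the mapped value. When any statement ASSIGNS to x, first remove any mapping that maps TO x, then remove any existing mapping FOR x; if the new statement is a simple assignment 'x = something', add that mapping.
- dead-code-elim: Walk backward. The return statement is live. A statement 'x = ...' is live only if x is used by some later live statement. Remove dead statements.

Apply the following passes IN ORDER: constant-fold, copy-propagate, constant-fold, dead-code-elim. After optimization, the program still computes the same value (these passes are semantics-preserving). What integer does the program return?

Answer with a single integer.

Initial IR:
  c = 1
  b = 7 + c
  u = 3 + 1
  d = 2 * u
  v = 3
  x = v - 4
  y = 1 + 2
  return d
After constant-fold (8 stmts):
  c = 1
  b = 7 + c
  u = 4
  d = 2 * u
  v = 3
  x = v - 4
  y = 3
  return d
After copy-propagate (8 stmts):
  c = 1
  b = 7 + 1
  u = 4
  d = 2 * 4
  v = 3
  x = 3 - 4
  y = 3
  return d
After constant-fold (8 stmts):
  c = 1
  b = 8
  u = 4
  d = 8
  v = 3
  x = -1
  y = 3
  return d
After dead-code-elim (2 stmts):
  d = 8
  return d
Evaluate:
  c = 1  =>  c = 1
  b = 7 + c  =>  b = 8
  u = 3 + 1  =>  u = 4
  d = 2 * u  =>  d = 8
  v = 3  =>  v = 3
  x = v - 4  =>  x = -1
  y = 1 + 2  =>  y = 3
  return d = 8

Answer: 8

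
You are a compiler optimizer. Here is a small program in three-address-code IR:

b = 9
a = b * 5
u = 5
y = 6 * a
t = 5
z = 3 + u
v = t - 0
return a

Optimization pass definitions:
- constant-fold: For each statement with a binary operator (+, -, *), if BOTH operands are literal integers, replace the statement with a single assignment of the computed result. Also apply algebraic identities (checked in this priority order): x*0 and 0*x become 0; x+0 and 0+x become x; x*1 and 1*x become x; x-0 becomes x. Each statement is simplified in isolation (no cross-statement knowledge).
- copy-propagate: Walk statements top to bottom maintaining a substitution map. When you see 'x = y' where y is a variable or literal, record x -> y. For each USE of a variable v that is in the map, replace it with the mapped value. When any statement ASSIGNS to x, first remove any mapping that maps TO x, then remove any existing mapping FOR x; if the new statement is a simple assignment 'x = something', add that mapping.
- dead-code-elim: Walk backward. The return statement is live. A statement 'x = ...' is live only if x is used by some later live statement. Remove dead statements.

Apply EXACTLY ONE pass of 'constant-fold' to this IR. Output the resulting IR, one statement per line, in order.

Answer: b = 9
a = b * 5
u = 5
y = 6 * a
t = 5
z = 3 + u
v = t
return a

Derivation:
Applying constant-fold statement-by-statement:
  [1] b = 9  (unchanged)
  [2] a = b * 5  (unchanged)
  [3] u = 5  (unchanged)
  [4] y = 6 * a  (unchanged)
  [5] t = 5  (unchanged)
  [6] z = 3 + u  (unchanged)
  [7] v = t - 0  -> v = t
  [8] return a  (unchanged)
Result (8 stmts):
  b = 9
  a = b * 5
  u = 5
  y = 6 * a
  t = 5
  z = 3 + u
  v = t
  return a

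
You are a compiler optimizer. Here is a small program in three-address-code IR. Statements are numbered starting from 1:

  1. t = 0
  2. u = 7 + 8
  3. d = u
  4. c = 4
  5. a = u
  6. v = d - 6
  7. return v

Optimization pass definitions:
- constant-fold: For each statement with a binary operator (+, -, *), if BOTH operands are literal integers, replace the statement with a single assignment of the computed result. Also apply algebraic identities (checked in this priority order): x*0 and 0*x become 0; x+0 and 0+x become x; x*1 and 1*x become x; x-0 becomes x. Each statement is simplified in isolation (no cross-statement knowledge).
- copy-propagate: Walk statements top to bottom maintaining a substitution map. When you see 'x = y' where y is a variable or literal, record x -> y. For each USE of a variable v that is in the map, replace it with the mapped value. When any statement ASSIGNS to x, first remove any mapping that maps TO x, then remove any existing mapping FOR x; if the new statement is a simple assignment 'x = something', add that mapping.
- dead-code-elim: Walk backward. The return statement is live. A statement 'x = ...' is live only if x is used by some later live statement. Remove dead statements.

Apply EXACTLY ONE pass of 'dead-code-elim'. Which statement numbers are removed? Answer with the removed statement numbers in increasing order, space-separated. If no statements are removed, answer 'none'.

Answer: 1 4 5

Derivation:
Backward liveness scan:
Stmt 1 't = 0': DEAD (t not in live set [])
Stmt 2 'u = 7 + 8': KEEP (u is live); live-in = []
Stmt 3 'd = u': KEEP (d is live); live-in = ['u']
Stmt 4 'c = 4': DEAD (c not in live set ['d'])
Stmt 5 'a = u': DEAD (a not in live set ['d'])
Stmt 6 'v = d - 6': KEEP (v is live); live-in = ['d']
Stmt 7 'return v': KEEP (return); live-in = ['v']
Removed statement numbers: [1, 4, 5]
Surviving IR:
  u = 7 + 8
  d = u
  v = d - 6
  return v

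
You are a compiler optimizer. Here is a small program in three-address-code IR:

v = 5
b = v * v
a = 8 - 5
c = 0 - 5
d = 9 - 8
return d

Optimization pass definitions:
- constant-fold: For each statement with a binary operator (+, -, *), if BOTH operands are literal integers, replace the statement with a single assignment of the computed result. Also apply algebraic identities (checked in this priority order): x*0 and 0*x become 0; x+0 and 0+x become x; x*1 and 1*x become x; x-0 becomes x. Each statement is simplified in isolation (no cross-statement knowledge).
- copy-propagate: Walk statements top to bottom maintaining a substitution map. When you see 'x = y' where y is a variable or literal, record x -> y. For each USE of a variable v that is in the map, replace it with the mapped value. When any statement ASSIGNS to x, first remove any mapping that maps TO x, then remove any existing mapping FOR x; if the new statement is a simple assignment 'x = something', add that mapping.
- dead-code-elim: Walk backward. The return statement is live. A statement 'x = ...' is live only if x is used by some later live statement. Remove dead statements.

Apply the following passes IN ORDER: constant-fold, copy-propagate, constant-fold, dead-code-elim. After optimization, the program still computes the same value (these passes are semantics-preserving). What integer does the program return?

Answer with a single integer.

Initial IR:
  v = 5
  b = v * v
  a = 8 - 5
  c = 0 - 5
  d = 9 - 8
  return d
After constant-fold (6 stmts):
  v = 5
  b = v * v
  a = 3
  c = -5
  d = 1
  return d
After copy-propagate (6 stmts):
  v = 5
  b = 5 * 5
  a = 3
  c = -5
  d = 1
  return 1
After constant-fold (6 stmts):
  v = 5
  b = 25
  a = 3
  c = -5
  d = 1
  return 1
After dead-code-elim (1 stmts):
  return 1
Evaluate:
  v = 5  =>  v = 5
  b = v * v  =>  b = 25
  a = 8 - 5  =>  a = 3
  c = 0 - 5  =>  c = -5
  d = 9 - 8  =>  d = 1
  return d = 1

Answer: 1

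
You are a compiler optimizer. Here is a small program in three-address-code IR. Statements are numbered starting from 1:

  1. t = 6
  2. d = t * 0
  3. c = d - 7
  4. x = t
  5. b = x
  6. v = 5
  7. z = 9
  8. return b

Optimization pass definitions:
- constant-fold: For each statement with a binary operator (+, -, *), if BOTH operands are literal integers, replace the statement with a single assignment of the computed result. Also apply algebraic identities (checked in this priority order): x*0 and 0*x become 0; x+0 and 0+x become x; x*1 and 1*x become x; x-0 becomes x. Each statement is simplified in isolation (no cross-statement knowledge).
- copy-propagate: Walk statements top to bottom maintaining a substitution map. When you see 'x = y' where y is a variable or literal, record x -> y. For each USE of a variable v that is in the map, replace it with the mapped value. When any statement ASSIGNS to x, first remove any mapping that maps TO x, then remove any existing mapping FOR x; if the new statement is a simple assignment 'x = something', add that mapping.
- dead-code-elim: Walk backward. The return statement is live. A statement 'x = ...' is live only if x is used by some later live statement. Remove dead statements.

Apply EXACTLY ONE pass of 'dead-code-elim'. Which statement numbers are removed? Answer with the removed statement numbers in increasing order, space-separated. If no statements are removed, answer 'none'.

Answer: 2 3 6 7

Derivation:
Backward liveness scan:
Stmt 1 't = 6': KEEP (t is live); live-in = []
Stmt 2 'd = t * 0': DEAD (d not in live set ['t'])
Stmt 3 'c = d - 7': DEAD (c not in live set ['t'])
Stmt 4 'x = t': KEEP (x is live); live-in = ['t']
Stmt 5 'b = x': KEEP (b is live); live-in = ['x']
Stmt 6 'v = 5': DEAD (v not in live set ['b'])
Stmt 7 'z = 9': DEAD (z not in live set ['b'])
Stmt 8 'return b': KEEP (return); live-in = ['b']
Removed statement numbers: [2, 3, 6, 7]
Surviving IR:
  t = 6
  x = t
  b = x
  return b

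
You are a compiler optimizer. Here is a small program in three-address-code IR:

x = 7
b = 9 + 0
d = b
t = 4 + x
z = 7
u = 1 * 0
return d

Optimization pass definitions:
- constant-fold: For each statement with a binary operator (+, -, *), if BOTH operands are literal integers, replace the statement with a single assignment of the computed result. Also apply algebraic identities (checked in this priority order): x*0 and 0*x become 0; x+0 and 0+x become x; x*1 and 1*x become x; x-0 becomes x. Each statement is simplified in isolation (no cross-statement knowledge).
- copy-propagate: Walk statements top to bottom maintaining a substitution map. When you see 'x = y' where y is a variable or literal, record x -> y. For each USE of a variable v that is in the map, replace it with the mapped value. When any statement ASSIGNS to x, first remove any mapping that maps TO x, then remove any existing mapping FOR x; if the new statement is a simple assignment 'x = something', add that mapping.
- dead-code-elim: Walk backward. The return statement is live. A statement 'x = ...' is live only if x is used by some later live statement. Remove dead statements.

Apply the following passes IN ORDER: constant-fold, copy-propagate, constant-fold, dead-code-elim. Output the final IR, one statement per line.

Initial IR:
  x = 7
  b = 9 + 0
  d = b
  t = 4 + x
  z = 7
  u = 1 * 0
  return d
After constant-fold (7 stmts):
  x = 7
  b = 9
  d = b
  t = 4 + x
  z = 7
  u = 0
  return d
After copy-propagate (7 stmts):
  x = 7
  b = 9
  d = 9
  t = 4 + 7
  z = 7
  u = 0
  return 9
After constant-fold (7 stmts):
  x = 7
  b = 9
  d = 9
  t = 11
  z = 7
  u = 0
  return 9
After dead-code-elim (1 stmts):
  return 9

Answer: return 9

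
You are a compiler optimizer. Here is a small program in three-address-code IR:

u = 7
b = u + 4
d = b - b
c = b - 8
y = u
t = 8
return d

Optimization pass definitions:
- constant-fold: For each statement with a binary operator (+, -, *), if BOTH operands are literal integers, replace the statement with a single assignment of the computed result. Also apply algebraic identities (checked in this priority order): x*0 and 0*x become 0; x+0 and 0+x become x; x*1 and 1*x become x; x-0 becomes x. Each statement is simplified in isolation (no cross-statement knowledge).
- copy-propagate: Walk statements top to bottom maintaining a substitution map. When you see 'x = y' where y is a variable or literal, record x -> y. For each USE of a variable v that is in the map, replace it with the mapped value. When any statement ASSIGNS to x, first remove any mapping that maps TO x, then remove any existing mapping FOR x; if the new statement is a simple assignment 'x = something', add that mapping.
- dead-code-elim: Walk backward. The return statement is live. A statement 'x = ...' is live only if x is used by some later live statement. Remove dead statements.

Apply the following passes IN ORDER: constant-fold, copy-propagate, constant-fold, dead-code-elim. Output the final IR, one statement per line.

Answer: b = 11
d = b - b
return d

Derivation:
Initial IR:
  u = 7
  b = u + 4
  d = b - b
  c = b - 8
  y = u
  t = 8
  return d
After constant-fold (7 stmts):
  u = 7
  b = u + 4
  d = b - b
  c = b - 8
  y = u
  t = 8
  return d
After copy-propagate (7 stmts):
  u = 7
  b = 7 + 4
  d = b - b
  c = b - 8
  y = 7
  t = 8
  return d
After constant-fold (7 stmts):
  u = 7
  b = 11
  d = b - b
  c = b - 8
  y = 7
  t = 8
  return d
After dead-code-elim (3 stmts):
  b = 11
  d = b - b
  return d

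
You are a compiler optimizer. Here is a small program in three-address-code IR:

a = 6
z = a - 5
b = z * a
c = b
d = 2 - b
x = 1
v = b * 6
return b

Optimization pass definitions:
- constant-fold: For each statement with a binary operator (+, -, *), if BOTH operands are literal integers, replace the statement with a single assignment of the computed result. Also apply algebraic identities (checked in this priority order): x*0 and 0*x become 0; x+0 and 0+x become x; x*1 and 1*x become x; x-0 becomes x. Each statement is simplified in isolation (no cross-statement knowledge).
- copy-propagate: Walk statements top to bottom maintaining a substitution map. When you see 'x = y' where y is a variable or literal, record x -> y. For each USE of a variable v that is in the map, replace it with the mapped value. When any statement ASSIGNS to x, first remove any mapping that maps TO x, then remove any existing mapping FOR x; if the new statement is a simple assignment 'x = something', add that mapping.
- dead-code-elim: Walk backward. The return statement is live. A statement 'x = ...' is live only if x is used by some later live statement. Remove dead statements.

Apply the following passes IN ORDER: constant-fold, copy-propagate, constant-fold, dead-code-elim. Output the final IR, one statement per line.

Answer: z = 1
b = z * 6
return b

Derivation:
Initial IR:
  a = 6
  z = a - 5
  b = z * a
  c = b
  d = 2 - b
  x = 1
  v = b * 6
  return b
After constant-fold (8 stmts):
  a = 6
  z = a - 5
  b = z * a
  c = b
  d = 2 - b
  x = 1
  v = b * 6
  return b
After copy-propagate (8 stmts):
  a = 6
  z = 6 - 5
  b = z * 6
  c = b
  d = 2 - b
  x = 1
  v = b * 6
  return b
After constant-fold (8 stmts):
  a = 6
  z = 1
  b = z * 6
  c = b
  d = 2 - b
  x = 1
  v = b * 6
  return b
After dead-code-elim (3 stmts):
  z = 1
  b = z * 6
  return b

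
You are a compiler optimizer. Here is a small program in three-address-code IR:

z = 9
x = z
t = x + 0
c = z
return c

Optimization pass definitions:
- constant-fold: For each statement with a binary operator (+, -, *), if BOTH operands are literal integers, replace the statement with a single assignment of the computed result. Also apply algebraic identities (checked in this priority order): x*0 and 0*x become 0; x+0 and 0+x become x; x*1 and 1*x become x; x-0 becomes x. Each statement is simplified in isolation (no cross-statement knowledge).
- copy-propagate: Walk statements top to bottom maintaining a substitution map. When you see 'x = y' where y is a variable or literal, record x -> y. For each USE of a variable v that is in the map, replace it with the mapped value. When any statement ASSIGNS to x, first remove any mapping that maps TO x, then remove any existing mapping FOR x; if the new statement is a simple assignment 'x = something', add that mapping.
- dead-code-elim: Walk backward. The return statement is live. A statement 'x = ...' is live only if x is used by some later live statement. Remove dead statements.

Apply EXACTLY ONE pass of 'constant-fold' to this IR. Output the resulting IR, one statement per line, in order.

Answer: z = 9
x = z
t = x
c = z
return c

Derivation:
Applying constant-fold statement-by-statement:
  [1] z = 9  (unchanged)
  [2] x = z  (unchanged)
  [3] t = x + 0  -> t = x
  [4] c = z  (unchanged)
  [5] return c  (unchanged)
Result (5 stmts):
  z = 9
  x = z
  t = x
  c = z
  return c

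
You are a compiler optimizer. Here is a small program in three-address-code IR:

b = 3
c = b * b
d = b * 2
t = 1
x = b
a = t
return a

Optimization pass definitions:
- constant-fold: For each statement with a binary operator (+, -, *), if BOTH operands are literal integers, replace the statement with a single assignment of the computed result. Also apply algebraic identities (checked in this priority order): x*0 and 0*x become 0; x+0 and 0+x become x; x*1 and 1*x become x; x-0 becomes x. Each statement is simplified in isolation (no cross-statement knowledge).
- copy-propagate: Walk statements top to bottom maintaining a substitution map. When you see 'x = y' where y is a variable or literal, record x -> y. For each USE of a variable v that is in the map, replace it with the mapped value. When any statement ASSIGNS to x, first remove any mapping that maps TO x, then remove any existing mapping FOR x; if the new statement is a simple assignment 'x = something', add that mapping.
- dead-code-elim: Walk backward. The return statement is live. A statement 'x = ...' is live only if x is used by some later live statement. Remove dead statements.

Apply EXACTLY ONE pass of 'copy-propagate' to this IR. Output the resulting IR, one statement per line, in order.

Answer: b = 3
c = 3 * 3
d = 3 * 2
t = 1
x = 3
a = 1
return 1

Derivation:
Applying copy-propagate statement-by-statement:
  [1] b = 3  (unchanged)
  [2] c = b * b  -> c = 3 * 3
  [3] d = b * 2  -> d = 3 * 2
  [4] t = 1  (unchanged)
  [5] x = b  -> x = 3
  [6] a = t  -> a = 1
  [7] return a  -> return 1
Result (7 stmts):
  b = 3
  c = 3 * 3
  d = 3 * 2
  t = 1
  x = 3
  a = 1
  return 1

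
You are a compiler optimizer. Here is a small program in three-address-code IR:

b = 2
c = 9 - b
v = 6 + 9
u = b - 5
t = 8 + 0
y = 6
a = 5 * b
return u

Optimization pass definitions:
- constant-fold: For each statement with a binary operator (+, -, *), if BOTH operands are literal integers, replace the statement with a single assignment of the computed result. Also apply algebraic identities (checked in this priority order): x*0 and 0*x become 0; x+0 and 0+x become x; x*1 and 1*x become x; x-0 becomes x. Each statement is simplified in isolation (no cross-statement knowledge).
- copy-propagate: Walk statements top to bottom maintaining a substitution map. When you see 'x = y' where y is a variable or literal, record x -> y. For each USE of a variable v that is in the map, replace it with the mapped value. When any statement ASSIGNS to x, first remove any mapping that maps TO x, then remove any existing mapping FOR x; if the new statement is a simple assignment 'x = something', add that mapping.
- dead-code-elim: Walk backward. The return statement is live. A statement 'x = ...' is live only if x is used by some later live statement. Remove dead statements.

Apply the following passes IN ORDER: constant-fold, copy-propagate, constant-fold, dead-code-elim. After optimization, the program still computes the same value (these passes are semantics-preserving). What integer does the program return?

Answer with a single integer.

Answer: -3

Derivation:
Initial IR:
  b = 2
  c = 9 - b
  v = 6 + 9
  u = b - 5
  t = 8 + 0
  y = 6
  a = 5 * b
  return u
After constant-fold (8 stmts):
  b = 2
  c = 9 - b
  v = 15
  u = b - 5
  t = 8
  y = 6
  a = 5 * b
  return u
After copy-propagate (8 stmts):
  b = 2
  c = 9 - 2
  v = 15
  u = 2 - 5
  t = 8
  y = 6
  a = 5 * 2
  return u
After constant-fold (8 stmts):
  b = 2
  c = 7
  v = 15
  u = -3
  t = 8
  y = 6
  a = 10
  return u
After dead-code-elim (2 stmts):
  u = -3
  return u
Evaluate:
  b = 2  =>  b = 2
  c = 9 - b  =>  c = 7
  v = 6 + 9  =>  v = 15
  u = b - 5  =>  u = -3
  t = 8 + 0  =>  t = 8
  y = 6  =>  y = 6
  a = 5 * b  =>  a = 10
  return u = -3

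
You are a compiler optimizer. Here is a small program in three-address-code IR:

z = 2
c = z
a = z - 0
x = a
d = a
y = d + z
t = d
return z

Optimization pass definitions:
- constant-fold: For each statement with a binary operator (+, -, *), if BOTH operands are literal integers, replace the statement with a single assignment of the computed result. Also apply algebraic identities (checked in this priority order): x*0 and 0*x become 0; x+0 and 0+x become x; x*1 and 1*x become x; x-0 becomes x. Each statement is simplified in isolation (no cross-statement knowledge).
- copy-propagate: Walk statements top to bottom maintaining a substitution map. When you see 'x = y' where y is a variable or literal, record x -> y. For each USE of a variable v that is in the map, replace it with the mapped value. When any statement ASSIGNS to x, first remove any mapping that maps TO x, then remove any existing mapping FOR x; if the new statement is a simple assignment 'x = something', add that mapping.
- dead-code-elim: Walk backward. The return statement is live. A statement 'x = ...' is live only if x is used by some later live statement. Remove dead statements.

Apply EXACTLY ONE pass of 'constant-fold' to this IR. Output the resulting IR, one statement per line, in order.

Applying constant-fold statement-by-statement:
  [1] z = 2  (unchanged)
  [2] c = z  (unchanged)
  [3] a = z - 0  -> a = z
  [4] x = a  (unchanged)
  [5] d = a  (unchanged)
  [6] y = d + z  (unchanged)
  [7] t = d  (unchanged)
  [8] return z  (unchanged)
Result (8 stmts):
  z = 2
  c = z
  a = z
  x = a
  d = a
  y = d + z
  t = d
  return z

Answer: z = 2
c = z
a = z
x = a
d = a
y = d + z
t = d
return z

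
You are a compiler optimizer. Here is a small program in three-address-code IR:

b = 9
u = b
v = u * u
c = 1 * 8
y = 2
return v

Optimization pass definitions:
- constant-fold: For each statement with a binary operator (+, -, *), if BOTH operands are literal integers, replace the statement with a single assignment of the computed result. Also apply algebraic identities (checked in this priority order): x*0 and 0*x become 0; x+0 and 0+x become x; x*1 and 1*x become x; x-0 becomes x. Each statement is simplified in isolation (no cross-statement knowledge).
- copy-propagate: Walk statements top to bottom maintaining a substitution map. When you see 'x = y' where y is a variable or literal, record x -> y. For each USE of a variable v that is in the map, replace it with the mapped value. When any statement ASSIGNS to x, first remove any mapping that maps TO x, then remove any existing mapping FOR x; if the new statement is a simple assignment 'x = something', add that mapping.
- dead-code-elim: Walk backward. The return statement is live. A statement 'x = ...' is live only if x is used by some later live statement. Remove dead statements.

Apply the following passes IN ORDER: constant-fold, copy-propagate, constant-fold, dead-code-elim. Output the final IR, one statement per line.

Initial IR:
  b = 9
  u = b
  v = u * u
  c = 1 * 8
  y = 2
  return v
After constant-fold (6 stmts):
  b = 9
  u = b
  v = u * u
  c = 8
  y = 2
  return v
After copy-propagate (6 stmts):
  b = 9
  u = 9
  v = 9 * 9
  c = 8
  y = 2
  return v
After constant-fold (6 stmts):
  b = 9
  u = 9
  v = 81
  c = 8
  y = 2
  return v
After dead-code-elim (2 stmts):
  v = 81
  return v

Answer: v = 81
return v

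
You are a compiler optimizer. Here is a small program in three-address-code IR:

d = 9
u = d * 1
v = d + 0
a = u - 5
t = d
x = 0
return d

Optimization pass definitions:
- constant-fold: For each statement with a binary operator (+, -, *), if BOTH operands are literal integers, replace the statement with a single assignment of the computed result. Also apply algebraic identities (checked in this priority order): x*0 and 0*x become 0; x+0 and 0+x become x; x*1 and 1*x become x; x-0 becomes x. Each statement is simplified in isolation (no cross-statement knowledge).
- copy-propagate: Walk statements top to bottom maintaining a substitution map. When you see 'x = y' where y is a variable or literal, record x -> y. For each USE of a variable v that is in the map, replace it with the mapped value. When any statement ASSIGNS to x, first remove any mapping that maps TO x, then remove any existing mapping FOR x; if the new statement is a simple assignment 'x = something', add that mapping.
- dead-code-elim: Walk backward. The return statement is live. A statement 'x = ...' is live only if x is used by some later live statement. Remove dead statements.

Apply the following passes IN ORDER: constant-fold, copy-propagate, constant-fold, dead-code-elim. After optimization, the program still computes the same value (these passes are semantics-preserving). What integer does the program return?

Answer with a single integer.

Answer: 9

Derivation:
Initial IR:
  d = 9
  u = d * 1
  v = d + 0
  a = u - 5
  t = d
  x = 0
  return d
After constant-fold (7 stmts):
  d = 9
  u = d
  v = d
  a = u - 5
  t = d
  x = 0
  return d
After copy-propagate (7 stmts):
  d = 9
  u = 9
  v = 9
  a = 9 - 5
  t = 9
  x = 0
  return 9
After constant-fold (7 stmts):
  d = 9
  u = 9
  v = 9
  a = 4
  t = 9
  x = 0
  return 9
After dead-code-elim (1 stmts):
  return 9
Evaluate:
  d = 9  =>  d = 9
  u = d * 1  =>  u = 9
  v = d + 0  =>  v = 9
  a = u - 5  =>  a = 4
  t = d  =>  t = 9
  x = 0  =>  x = 0
  return d = 9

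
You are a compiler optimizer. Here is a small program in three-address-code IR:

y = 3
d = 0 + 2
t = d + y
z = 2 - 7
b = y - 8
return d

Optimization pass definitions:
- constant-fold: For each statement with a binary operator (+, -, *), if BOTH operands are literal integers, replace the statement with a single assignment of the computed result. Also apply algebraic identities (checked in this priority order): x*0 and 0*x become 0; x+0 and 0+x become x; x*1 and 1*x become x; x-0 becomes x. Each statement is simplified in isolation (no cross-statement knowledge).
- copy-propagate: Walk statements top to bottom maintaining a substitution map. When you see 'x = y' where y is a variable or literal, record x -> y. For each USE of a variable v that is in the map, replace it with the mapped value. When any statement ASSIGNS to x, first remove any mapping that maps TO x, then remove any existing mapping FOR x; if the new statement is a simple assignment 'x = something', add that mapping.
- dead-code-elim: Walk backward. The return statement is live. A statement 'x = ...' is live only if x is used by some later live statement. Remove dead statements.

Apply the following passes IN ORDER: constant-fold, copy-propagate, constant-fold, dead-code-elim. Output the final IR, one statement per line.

Answer: return 2

Derivation:
Initial IR:
  y = 3
  d = 0 + 2
  t = d + y
  z = 2 - 7
  b = y - 8
  return d
After constant-fold (6 stmts):
  y = 3
  d = 2
  t = d + y
  z = -5
  b = y - 8
  return d
After copy-propagate (6 stmts):
  y = 3
  d = 2
  t = 2 + 3
  z = -5
  b = 3 - 8
  return 2
After constant-fold (6 stmts):
  y = 3
  d = 2
  t = 5
  z = -5
  b = -5
  return 2
After dead-code-elim (1 stmts):
  return 2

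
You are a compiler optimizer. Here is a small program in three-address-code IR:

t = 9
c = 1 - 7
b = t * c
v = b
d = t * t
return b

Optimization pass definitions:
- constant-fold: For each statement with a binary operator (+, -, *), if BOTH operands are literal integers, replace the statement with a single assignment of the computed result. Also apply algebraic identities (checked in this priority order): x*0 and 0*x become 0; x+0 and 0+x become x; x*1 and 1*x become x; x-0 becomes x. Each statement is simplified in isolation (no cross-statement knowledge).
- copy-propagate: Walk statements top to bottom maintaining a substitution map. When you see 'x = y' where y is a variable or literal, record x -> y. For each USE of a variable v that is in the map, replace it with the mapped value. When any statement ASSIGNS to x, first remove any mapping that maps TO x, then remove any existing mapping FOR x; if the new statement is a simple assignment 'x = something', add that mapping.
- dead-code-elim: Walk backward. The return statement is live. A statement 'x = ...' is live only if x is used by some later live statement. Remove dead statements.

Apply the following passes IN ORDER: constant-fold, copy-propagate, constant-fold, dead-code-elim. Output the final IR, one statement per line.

Answer: b = -54
return b

Derivation:
Initial IR:
  t = 9
  c = 1 - 7
  b = t * c
  v = b
  d = t * t
  return b
After constant-fold (6 stmts):
  t = 9
  c = -6
  b = t * c
  v = b
  d = t * t
  return b
After copy-propagate (6 stmts):
  t = 9
  c = -6
  b = 9 * -6
  v = b
  d = 9 * 9
  return b
After constant-fold (6 stmts):
  t = 9
  c = -6
  b = -54
  v = b
  d = 81
  return b
After dead-code-elim (2 stmts):
  b = -54
  return b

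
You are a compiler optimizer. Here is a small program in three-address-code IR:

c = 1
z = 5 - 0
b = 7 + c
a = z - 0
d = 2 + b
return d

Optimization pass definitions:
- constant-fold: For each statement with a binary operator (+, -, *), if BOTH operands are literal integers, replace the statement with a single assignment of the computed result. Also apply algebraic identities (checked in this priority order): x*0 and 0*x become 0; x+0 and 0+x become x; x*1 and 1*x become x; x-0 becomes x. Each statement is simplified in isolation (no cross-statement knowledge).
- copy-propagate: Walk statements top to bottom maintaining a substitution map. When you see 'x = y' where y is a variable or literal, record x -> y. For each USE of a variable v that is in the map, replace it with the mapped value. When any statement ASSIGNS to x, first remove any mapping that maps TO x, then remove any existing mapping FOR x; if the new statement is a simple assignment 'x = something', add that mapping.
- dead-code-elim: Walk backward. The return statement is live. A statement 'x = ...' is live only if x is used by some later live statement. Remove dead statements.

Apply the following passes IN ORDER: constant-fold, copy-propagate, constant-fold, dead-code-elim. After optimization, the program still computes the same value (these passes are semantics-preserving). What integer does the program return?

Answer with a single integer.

Answer: 10

Derivation:
Initial IR:
  c = 1
  z = 5 - 0
  b = 7 + c
  a = z - 0
  d = 2 + b
  return d
After constant-fold (6 stmts):
  c = 1
  z = 5
  b = 7 + c
  a = z
  d = 2 + b
  return d
After copy-propagate (6 stmts):
  c = 1
  z = 5
  b = 7 + 1
  a = 5
  d = 2 + b
  return d
After constant-fold (6 stmts):
  c = 1
  z = 5
  b = 8
  a = 5
  d = 2 + b
  return d
After dead-code-elim (3 stmts):
  b = 8
  d = 2 + b
  return d
Evaluate:
  c = 1  =>  c = 1
  z = 5 - 0  =>  z = 5
  b = 7 + c  =>  b = 8
  a = z - 0  =>  a = 5
  d = 2 + b  =>  d = 10
  return d = 10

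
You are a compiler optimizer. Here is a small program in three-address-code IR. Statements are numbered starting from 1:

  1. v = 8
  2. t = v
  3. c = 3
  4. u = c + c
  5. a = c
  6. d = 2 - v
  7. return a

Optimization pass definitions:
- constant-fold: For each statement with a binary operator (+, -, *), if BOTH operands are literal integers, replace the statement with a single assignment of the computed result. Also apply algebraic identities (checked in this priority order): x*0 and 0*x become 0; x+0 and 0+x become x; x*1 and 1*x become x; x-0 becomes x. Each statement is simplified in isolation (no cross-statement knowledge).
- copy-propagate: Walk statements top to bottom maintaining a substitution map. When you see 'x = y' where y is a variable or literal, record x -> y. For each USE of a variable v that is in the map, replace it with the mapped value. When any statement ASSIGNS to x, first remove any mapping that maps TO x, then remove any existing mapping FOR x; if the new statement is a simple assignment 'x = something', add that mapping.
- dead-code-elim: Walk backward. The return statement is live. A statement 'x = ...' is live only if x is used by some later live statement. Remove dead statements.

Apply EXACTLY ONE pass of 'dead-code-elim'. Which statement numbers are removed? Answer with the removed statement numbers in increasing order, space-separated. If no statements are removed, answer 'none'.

Answer: 1 2 4 6

Derivation:
Backward liveness scan:
Stmt 1 'v = 8': DEAD (v not in live set [])
Stmt 2 't = v': DEAD (t not in live set [])
Stmt 3 'c = 3': KEEP (c is live); live-in = []
Stmt 4 'u = c + c': DEAD (u not in live set ['c'])
Stmt 5 'a = c': KEEP (a is live); live-in = ['c']
Stmt 6 'd = 2 - v': DEAD (d not in live set ['a'])
Stmt 7 'return a': KEEP (return); live-in = ['a']
Removed statement numbers: [1, 2, 4, 6]
Surviving IR:
  c = 3
  a = c
  return a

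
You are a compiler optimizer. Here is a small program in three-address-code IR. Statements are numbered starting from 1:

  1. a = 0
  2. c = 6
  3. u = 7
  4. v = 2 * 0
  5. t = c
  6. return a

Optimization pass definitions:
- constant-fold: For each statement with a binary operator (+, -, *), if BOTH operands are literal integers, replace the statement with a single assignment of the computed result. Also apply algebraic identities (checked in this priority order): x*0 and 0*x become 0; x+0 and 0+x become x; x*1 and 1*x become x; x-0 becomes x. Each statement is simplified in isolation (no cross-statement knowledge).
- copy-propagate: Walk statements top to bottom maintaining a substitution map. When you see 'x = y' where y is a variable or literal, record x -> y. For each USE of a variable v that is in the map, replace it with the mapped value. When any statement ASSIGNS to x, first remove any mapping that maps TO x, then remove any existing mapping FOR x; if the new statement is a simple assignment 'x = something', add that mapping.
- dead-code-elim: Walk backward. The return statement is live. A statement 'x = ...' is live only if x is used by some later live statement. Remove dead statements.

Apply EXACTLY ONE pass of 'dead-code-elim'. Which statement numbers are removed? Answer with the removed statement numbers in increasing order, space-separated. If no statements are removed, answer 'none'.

Answer: 2 3 4 5

Derivation:
Backward liveness scan:
Stmt 1 'a = 0': KEEP (a is live); live-in = []
Stmt 2 'c = 6': DEAD (c not in live set ['a'])
Stmt 3 'u = 7': DEAD (u not in live set ['a'])
Stmt 4 'v = 2 * 0': DEAD (v not in live set ['a'])
Stmt 5 't = c': DEAD (t not in live set ['a'])
Stmt 6 'return a': KEEP (return); live-in = ['a']
Removed statement numbers: [2, 3, 4, 5]
Surviving IR:
  a = 0
  return a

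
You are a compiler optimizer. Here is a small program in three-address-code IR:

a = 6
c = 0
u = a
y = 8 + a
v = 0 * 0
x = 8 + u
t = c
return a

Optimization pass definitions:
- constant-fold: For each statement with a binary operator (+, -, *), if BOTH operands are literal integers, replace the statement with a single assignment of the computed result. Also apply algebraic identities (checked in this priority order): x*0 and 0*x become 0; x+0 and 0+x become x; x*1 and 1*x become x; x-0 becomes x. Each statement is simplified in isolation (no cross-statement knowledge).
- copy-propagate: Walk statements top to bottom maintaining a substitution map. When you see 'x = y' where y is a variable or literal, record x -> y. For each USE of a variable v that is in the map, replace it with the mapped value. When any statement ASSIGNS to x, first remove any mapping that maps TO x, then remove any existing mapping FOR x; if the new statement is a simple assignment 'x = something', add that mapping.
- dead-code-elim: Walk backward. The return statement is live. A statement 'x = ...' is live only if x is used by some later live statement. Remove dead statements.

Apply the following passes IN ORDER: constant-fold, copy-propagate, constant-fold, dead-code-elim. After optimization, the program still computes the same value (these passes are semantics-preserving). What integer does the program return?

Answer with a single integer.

Initial IR:
  a = 6
  c = 0
  u = a
  y = 8 + a
  v = 0 * 0
  x = 8 + u
  t = c
  return a
After constant-fold (8 stmts):
  a = 6
  c = 0
  u = a
  y = 8 + a
  v = 0
  x = 8 + u
  t = c
  return a
After copy-propagate (8 stmts):
  a = 6
  c = 0
  u = 6
  y = 8 + 6
  v = 0
  x = 8 + 6
  t = 0
  return 6
After constant-fold (8 stmts):
  a = 6
  c = 0
  u = 6
  y = 14
  v = 0
  x = 14
  t = 0
  return 6
After dead-code-elim (1 stmts):
  return 6
Evaluate:
  a = 6  =>  a = 6
  c = 0  =>  c = 0
  u = a  =>  u = 6
  y = 8 + a  =>  y = 14
  v = 0 * 0  =>  v = 0
  x = 8 + u  =>  x = 14
  t = c  =>  t = 0
  return a = 6

Answer: 6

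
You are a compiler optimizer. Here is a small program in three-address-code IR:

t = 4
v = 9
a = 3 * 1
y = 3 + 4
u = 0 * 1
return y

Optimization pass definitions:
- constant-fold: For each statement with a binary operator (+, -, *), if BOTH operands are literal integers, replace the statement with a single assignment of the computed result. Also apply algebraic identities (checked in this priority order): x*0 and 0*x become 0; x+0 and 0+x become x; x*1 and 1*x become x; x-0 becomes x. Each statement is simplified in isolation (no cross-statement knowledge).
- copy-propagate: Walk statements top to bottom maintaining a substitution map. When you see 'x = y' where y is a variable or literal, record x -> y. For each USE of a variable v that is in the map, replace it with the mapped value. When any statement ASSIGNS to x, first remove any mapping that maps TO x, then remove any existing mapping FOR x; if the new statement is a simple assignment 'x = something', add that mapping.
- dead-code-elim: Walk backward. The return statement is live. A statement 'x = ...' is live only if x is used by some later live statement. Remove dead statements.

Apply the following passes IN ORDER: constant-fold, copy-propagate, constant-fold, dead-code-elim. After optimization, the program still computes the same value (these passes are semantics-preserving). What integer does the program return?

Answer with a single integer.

Initial IR:
  t = 4
  v = 9
  a = 3 * 1
  y = 3 + 4
  u = 0 * 1
  return y
After constant-fold (6 stmts):
  t = 4
  v = 9
  a = 3
  y = 7
  u = 0
  return y
After copy-propagate (6 stmts):
  t = 4
  v = 9
  a = 3
  y = 7
  u = 0
  return 7
After constant-fold (6 stmts):
  t = 4
  v = 9
  a = 3
  y = 7
  u = 0
  return 7
After dead-code-elim (1 stmts):
  return 7
Evaluate:
  t = 4  =>  t = 4
  v = 9  =>  v = 9
  a = 3 * 1  =>  a = 3
  y = 3 + 4  =>  y = 7
  u = 0 * 1  =>  u = 0
  return y = 7

Answer: 7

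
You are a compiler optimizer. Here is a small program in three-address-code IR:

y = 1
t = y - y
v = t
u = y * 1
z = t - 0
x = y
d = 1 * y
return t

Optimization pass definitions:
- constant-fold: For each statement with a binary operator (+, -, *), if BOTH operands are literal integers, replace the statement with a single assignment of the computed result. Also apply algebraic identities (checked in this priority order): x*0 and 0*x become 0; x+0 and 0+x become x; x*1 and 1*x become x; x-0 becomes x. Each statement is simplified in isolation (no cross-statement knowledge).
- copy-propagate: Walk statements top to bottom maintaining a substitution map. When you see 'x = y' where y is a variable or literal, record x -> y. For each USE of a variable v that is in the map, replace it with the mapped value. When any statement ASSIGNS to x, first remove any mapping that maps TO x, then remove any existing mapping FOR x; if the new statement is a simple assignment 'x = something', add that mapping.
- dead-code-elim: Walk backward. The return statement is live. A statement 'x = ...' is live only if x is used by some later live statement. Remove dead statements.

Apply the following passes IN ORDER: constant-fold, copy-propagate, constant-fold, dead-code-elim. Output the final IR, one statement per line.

Answer: t = 0
return t

Derivation:
Initial IR:
  y = 1
  t = y - y
  v = t
  u = y * 1
  z = t - 0
  x = y
  d = 1 * y
  return t
After constant-fold (8 stmts):
  y = 1
  t = y - y
  v = t
  u = y
  z = t
  x = y
  d = y
  return t
After copy-propagate (8 stmts):
  y = 1
  t = 1 - 1
  v = t
  u = 1
  z = t
  x = 1
  d = 1
  return t
After constant-fold (8 stmts):
  y = 1
  t = 0
  v = t
  u = 1
  z = t
  x = 1
  d = 1
  return t
After dead-code-elim (2 stmts):
  t = 0
  return t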